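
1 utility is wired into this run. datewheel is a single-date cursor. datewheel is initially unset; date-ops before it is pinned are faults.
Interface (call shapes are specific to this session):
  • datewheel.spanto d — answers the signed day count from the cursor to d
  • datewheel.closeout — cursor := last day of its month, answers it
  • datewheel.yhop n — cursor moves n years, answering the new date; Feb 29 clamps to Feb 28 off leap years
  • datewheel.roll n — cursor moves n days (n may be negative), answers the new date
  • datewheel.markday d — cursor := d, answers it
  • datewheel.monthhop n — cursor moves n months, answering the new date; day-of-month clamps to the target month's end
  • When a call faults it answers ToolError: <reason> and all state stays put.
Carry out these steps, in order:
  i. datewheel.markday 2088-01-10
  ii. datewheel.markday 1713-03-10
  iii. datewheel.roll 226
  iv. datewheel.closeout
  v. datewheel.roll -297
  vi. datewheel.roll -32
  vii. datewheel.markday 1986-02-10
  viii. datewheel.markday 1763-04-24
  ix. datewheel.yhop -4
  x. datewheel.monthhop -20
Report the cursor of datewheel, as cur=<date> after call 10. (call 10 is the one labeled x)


Step: datewheel.markday[d: 2088-01-10]
Result: 2088-01-10
Step: datewheel.markday[d: 1713-03-10]
Result: 1713-03-10
Step: datewheel.roll[n: 226]
Result: 1713-10-22
Step: datewheel.closeout[]
Result: 1713-10-31
Step: datewheel.roll[n: -297]
Result: 1713-01-07
Step: datewheel.roll[n: -32]
Result: 1712-12-06
Step: datewheel.markday[d: 1986-02-10]
Result: 1986-02-10
Step: datewheel.markday[d: 1763-04-24]
Result: 1763-04-24
Step: datewheel.yhop[n: -4]
Result: 1759-04-24
Step: datewheel.monthhop[n: -20]
Result: 1757-08-24

Answer: cur=1757-08-24


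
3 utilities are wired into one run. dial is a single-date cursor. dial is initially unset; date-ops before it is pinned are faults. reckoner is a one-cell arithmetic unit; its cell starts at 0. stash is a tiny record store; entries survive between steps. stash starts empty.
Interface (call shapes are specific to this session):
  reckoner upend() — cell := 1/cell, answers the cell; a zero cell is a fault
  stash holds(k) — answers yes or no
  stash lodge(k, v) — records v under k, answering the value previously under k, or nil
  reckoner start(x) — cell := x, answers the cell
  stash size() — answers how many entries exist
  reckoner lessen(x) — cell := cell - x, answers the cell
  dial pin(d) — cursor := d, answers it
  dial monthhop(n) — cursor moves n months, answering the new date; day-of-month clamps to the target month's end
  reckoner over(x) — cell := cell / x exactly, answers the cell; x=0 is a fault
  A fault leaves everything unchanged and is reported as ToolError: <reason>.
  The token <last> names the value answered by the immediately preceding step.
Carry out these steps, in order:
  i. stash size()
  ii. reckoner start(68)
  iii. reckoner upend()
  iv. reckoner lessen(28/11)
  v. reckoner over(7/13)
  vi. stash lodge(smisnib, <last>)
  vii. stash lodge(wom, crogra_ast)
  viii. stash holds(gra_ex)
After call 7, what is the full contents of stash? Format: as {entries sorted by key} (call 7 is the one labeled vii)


Answer: {smisnib=-24609/5236, wom=crogra_ast}

Derivation:
Calling stash size(), yielding 0.
I use reckoner start using x→68, and get 68.
Using reckoner upend, → 1/68.
I run reckoner lessen using x→28/11, and get -1893/748.
I use reckoner over using x→7/13, yielding -24609/5236.
Calling stash lodge using k→smisnib, v→<last>, → nil.
I try stash lodge using k→wom, v→crogra_ast, which returns nil.
Invoking stash holds using k→gra_ex, yielding no.


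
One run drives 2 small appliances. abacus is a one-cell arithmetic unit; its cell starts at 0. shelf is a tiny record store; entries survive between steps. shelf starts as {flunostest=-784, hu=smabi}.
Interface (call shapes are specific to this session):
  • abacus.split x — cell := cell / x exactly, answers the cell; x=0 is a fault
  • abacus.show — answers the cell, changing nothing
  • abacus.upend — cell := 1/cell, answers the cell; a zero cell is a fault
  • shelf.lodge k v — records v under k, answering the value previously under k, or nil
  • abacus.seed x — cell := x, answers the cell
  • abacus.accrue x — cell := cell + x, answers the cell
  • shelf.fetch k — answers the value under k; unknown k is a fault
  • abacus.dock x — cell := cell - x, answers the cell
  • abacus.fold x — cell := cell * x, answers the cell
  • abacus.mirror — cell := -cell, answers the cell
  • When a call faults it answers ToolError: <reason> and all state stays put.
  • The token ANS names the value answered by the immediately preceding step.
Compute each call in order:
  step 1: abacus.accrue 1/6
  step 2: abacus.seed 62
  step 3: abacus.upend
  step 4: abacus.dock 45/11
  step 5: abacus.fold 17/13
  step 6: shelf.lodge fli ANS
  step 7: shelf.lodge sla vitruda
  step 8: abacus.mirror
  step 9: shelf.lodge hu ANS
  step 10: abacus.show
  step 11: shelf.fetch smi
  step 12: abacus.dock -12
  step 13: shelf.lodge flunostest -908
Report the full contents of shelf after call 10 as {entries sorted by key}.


Answer: {fli=-47243/8866, flunostest=-784, hu=47243/8866, sla=vitruda}

Derivation:
Now I run accrue using x→1/6, and see 1/6.
Using seed using x→62, and see 62.
I run upend(), giving 1/62.
Next I call dock using x→45/11, which returns -2779/682.
I use fold using x→17/13, and observe -47243/8866.
Using lodge using k→fli, v→ANS, giving nil.
Using lodge using k→sla, v→vitruda, and see nil.
I run mirror(), which returns 47243/8866.
I run lodge using k→hu, v→ANS, giving smabi.
I invoke show(), yielding 47243/8866.
I use fetch using k→smi, which returns ToolError: no such key smi.
I invoke dock using x→-12, yielding 153635/8866.
I call lodge using k→flunostest, v→-908, and get -784.


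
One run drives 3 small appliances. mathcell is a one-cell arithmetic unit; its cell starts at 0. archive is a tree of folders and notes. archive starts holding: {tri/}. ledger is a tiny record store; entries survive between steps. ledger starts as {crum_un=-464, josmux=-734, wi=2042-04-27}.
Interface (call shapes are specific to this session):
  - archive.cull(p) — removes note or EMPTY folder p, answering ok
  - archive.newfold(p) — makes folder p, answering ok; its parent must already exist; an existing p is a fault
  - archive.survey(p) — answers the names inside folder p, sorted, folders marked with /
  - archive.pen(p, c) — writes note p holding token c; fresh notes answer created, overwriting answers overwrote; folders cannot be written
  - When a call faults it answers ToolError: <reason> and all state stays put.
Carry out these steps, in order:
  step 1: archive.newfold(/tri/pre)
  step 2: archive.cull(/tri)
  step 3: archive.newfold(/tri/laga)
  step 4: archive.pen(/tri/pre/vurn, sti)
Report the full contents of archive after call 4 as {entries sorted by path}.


Answer: {tri/, tri/laga/, tri/pre/, tri/pre/vurn=sti}

Derivation:
~$ archive.newfold p='/tri/pre'
  ok
~$ archive.cull p='/tri'
  ToolError: not empty
~$ archive.newfold p='/tri/laga'
  ok
~$ archive.pen p='/tri/pre/vurn' c='sti'
  created


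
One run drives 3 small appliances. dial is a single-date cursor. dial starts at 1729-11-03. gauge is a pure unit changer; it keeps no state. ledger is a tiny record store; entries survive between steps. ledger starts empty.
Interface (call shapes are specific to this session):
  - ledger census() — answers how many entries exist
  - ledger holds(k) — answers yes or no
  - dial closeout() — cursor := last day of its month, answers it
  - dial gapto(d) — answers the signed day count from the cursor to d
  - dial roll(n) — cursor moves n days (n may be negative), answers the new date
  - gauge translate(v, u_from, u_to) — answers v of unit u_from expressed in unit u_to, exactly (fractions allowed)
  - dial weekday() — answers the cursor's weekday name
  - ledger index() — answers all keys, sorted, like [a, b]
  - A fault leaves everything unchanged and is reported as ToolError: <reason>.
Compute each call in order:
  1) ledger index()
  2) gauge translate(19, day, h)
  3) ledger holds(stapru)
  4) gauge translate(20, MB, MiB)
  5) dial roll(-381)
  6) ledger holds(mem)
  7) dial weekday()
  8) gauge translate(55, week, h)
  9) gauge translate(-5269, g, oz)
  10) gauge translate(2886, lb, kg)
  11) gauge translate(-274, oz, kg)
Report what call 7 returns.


Answer: Monday

Derivation:
→ ledger index()
← []
→ gauge translate(v→19, u_from→day, u_to→h)
← 456
→ ledger holds(k→stapru)
← no
→ gauge translate(v→20, u_from→MB, u_to→MiB)
← 78125/4096
→ dial roll(n→-381)
← 1728-10-18
→ ledger holds(k→mem)
← no
→ dial weekday()
← Monday
→ gauge translate(v→55, u_from→week, u_to→h)
← 9240
→ gauge translate(v→-5269, u_from→g, u_to→oz)
← -766400000/4123567
→ gauge translate(v→2886, u_from→lb, u_to→kg)
← 65453378991/50000000
→ gauge translate(v→-274, u_from→oz, u_to→kg)
← -6214215469/800000000


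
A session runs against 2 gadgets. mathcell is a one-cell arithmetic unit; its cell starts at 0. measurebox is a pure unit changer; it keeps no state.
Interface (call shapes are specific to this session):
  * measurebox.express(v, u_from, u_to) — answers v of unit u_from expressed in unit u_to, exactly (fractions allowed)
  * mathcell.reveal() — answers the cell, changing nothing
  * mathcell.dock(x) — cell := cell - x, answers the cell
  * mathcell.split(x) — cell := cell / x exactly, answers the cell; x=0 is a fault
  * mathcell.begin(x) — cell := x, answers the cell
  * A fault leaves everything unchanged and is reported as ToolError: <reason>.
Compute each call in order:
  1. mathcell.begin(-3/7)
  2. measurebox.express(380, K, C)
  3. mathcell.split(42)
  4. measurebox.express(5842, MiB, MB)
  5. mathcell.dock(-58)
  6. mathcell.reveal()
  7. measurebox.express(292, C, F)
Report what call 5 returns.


Answer: 5683/98

Derivation:
Step: begin[x=-3/7]
Result: -3/7
Step: express[v=380; u_from=K; u_to=C]
Result: 2137/20
Step: split[x=42]
Result: -1/98
Step: express[v=5842; u_from=MiB; u_to=MB]
Result: 95715328/15625
Step: dock[x=-58]
Result: 5683/98
Step: reveal[]
Result: 5683/98
Step: express[v=292; u_from=C; u_to=F]
Result: 2788/5


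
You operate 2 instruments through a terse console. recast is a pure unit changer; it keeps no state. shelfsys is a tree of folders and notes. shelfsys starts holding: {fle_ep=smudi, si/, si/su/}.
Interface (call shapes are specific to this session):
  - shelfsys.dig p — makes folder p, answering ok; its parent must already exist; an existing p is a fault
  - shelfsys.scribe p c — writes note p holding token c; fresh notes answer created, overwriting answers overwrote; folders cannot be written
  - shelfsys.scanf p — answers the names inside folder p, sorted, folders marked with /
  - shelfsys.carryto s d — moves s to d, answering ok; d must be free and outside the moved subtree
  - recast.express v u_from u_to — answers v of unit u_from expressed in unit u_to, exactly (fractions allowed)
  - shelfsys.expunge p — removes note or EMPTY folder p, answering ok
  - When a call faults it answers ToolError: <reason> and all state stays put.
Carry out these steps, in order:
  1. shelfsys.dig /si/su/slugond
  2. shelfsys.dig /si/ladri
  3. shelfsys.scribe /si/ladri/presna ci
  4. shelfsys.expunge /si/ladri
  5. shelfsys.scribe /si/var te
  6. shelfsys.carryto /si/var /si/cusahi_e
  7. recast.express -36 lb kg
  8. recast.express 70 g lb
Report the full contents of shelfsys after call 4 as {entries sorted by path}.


-> dig(p='/si/su/slugond')
<- ok
-> dig(p='/si/ladri')
<- ok
-> scribe(p='/si/ladri/presna', c='ci')
<- created
-> expunge(p='/si/ladri')
<- ToolError: not empty
-> scribe(p='/si/var', c='te')
<- created
-> carryto(s='/si/var', d='/si/cusahi_e')
<- ok
-> express(v='-36', u_from='lb', u_to='kg')
<- -408233133/25000000
-> express(v='70', u_from='g', u_to='lb')
<- 1000000/6479891

Answer: {fle_ep=smudi, si/, si/ladri/, si/ladri/presna=ci, si/su/, si/su/slugond/}


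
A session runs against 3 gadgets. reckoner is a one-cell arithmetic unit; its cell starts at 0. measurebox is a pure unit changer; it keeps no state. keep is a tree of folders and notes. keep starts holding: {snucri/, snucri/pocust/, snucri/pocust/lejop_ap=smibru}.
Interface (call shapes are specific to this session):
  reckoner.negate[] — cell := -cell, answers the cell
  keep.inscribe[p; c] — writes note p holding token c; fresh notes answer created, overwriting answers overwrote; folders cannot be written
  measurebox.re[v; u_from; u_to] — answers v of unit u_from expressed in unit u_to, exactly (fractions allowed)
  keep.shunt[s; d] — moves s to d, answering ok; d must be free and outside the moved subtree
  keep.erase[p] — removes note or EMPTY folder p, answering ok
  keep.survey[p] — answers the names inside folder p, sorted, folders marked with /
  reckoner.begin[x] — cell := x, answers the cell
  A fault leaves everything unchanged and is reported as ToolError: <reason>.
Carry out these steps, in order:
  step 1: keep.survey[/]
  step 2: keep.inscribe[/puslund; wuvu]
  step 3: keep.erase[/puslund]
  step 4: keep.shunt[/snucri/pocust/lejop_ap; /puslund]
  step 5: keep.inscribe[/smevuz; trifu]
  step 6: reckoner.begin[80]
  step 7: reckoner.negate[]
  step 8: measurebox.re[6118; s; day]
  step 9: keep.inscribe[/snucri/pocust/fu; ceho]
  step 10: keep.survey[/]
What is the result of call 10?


CALL survey[p='/']
RET  [snucri/]
CALL inscribe[p='/puslund'; c='wuvu']
RET  created
CALL erase[p='/puslund']
RET  ok
CALL shunt[s='/snucri/pocust/lejop_ap'; d='/puslund']
RET  ok
CALL inscribe[p='/smevuz'; c='trifu']
RET  created
CALL begin[x='80']
RET  80
CALL negate[]
RET  -80
CALL re[v='6118'; u_from='s'; u_to='day']
RET  3059/43200
CALL inscribe[p='/snucri/pocust/fu'; c='ceho']
RET  created
CALL survey[p='/']
RET  [puslund, smevuz, snucri/]

Answer: [puslund, smevuz, snucri/]


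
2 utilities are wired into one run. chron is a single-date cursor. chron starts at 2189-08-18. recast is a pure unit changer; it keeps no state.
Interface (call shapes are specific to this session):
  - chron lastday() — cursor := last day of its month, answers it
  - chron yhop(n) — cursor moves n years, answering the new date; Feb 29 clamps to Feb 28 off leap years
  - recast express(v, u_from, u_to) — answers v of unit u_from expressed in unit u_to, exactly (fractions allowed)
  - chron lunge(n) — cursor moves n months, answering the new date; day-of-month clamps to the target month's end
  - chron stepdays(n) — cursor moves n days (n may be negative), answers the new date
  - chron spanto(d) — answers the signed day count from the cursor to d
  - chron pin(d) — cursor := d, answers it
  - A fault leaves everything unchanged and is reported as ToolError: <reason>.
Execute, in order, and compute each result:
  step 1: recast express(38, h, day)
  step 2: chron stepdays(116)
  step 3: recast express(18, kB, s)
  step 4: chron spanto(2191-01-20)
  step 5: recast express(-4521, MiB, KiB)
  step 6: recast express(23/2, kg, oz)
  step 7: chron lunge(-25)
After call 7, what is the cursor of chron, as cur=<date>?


-- 1. recast express(v: 38, u_from: h, u_to: day) => 19/12
-- 2. chron stepdays(n: 116) => 2189-12-12
-- 3. recast express(v: 18, u_from: kB, u_to: s) => ToolError: incompatible units
-- 4. chron spanto(d: 2191-01-20) => 404
-- 5. recast express(v: -4521, u_from: MiB, u_to: KiB) => -4629504
-- 6. recast express(v: 23/2, u_from: kg, u_to: oz) => 18400000000/45359237
-- 7. chron lunge(n: -25) => 2187-11-12

Answer: cur=2187-11-12


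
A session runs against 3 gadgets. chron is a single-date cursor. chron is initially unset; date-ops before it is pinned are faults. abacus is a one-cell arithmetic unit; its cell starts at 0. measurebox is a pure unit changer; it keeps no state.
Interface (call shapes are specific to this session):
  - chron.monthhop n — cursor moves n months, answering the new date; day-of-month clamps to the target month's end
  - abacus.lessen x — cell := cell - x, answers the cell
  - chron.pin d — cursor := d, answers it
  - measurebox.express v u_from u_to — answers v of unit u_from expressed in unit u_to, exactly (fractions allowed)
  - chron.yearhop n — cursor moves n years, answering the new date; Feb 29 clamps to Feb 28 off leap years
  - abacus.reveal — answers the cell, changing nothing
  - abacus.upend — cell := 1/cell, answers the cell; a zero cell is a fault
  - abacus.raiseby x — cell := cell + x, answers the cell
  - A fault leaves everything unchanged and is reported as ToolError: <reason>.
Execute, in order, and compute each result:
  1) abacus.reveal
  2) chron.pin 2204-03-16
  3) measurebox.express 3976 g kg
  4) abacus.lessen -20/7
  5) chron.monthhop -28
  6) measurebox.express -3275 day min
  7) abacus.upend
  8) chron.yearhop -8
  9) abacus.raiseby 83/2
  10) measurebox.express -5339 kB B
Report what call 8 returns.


Step: reveal[]
Result: 0
Step: pin[d→2204-03-16]
Result: 2204-03-16
Step: express[v→3976; u_from→g; u_to→kg]
Result: 497/125
Step: lessen[x→-20/7]
Result: 20/7
Step: monthhop[n→-28]
Result: 2201-11-16
Step: express[v→-3275; u_from→day; u_to→min]
Result: -4716000
Step: upend[]
Result: 7/20
Step: yearhop[n→-8]
Result: 2193-11-16
Step: raiseby[x→83/2]
Result: 837/20
Step: express[v→-5339; u_from→kB; u_to→B]
Result: -5339000

Answer: 2193-11-16


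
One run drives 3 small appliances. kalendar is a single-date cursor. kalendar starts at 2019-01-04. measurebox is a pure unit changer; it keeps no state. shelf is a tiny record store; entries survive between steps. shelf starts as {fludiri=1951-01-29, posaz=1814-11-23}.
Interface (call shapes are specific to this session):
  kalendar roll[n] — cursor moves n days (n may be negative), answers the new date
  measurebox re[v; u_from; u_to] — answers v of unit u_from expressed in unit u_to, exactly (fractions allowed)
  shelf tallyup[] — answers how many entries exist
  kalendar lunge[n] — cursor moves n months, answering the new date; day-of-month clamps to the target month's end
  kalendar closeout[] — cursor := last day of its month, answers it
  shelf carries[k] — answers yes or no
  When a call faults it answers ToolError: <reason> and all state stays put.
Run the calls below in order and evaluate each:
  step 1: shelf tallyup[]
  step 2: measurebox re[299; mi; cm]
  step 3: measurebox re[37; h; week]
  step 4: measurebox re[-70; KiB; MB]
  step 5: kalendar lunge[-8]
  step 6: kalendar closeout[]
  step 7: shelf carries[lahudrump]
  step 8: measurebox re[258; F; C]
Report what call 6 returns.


Step: shelf tallyup[]
Result: 2
Step: measurebox re[299; mi; cm]
Result: 240596928/5
Step: measurebox re[37; h; week]
Result: 37/168
Step: measurebox re[-70; KiB; MB]
Result: -224/3125
Step: kalendar lunge[-8]
Result: 2018-05-04
Step: kalendar closeout[]
Result: 2018-05-31
Step: shelf carries[lahudrump]
Result: no
Step: measurebox re[258; F; C]
Result: 1130/9

Answer: 2018-05-31


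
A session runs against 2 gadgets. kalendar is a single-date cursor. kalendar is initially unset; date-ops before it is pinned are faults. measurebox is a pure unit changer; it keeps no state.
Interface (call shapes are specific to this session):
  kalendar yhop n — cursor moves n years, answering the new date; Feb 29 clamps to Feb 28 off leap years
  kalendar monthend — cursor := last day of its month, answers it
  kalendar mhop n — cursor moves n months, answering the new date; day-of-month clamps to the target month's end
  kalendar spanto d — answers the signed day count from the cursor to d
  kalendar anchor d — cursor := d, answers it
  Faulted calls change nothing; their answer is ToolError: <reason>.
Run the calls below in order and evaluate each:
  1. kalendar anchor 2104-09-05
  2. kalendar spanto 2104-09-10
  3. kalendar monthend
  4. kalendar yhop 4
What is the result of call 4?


Answer: 2108-09-30

Derivation:
# 1. kalendar anchor(2104-09-05) -> 2104-09-05
# 2. kalendar spanto(2104-09-10) -> 5
# 3. kalendar monthend() -> 2104-09-30
# 4. kalendar yhop(4) -> 2108-09-30


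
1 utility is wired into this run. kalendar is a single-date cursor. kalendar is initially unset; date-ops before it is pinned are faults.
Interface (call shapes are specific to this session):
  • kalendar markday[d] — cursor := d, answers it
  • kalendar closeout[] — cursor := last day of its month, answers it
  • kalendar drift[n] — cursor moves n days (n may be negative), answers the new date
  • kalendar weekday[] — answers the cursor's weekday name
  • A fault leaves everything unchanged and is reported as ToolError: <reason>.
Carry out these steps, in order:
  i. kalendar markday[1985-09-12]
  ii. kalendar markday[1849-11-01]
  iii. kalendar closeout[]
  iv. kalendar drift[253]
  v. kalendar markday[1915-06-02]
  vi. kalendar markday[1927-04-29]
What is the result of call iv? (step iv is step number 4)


>> kalendar markday(d: 1985-09-12)
<< 1985-09-12
>> kalendar markday(d: 1849-11-01)
<< 1849-11-01
>> kalendar closeout()
<< 1849-11-30
>> kalendar drift(n: 253)
<< 1850-08-10
>> kalendar markday(d: 1915-06-02)
<< 1915-06-02
>> kalendar markday(d: 1927-04-29)
<< 1927-04-29

Answer: 1850-08-10


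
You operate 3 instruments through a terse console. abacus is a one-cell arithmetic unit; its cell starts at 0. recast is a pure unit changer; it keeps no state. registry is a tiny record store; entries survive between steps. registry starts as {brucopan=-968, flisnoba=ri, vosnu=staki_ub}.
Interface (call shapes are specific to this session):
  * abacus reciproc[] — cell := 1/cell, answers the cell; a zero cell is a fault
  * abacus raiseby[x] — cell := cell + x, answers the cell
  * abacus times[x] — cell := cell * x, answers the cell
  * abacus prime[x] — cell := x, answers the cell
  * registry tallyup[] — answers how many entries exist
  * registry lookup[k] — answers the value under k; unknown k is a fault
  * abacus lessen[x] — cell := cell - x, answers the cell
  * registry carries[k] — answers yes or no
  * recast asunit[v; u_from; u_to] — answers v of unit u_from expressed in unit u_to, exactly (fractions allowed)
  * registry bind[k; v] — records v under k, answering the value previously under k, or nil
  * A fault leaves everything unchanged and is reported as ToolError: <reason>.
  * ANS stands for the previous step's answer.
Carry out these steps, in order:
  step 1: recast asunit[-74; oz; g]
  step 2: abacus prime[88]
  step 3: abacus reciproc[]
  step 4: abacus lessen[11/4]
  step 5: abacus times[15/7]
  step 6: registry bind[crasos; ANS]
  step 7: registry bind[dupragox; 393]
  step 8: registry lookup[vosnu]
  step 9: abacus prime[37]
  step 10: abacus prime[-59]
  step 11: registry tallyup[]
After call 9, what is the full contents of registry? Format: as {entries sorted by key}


Answer: {brucopan=-968, crasos=-3615/616, dupragox=393, flisnoba=ri, vosnu=staki_ub}

Derivation:
-> recast asunit(v='-74', u_from='oz', u_to='g')
<- -1678291769/800000
-> abacus prime(x='88')
<- 88
-> abacus reciproc()
<- 1/88
-> abacus lessen(x='11/4')
<- -241/88
-> abacus times(x='15/7')
<- -3615/616
-> registry bind(k='crasos', v='ANS')
<- nil
-> registry bind(k='dupragox', v='393')
<- nil
-> registry lookup(k='vosnu')
<- staki_ub
-> abacus prime(x='37')
<- 37
-> abacus prime(x='-59')
<- -59
-> registry tallyup()
<- 5


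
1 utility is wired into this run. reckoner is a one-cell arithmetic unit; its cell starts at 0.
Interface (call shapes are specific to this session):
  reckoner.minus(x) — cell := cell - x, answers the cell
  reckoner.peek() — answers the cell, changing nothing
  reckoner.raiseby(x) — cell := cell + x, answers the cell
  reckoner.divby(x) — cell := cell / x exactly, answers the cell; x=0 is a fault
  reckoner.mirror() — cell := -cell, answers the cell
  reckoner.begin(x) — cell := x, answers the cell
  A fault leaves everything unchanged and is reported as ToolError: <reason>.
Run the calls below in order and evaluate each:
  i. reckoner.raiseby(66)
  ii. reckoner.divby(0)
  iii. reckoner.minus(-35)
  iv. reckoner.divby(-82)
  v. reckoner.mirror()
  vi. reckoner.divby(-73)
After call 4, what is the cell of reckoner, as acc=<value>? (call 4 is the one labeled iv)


Do: raiseby[x=66]
See: 66
Do: divby[x=0]
See: ToolError: division by zero
Do: minus[x=-35]
See: 101
Do: divby[x=-82]
See: -101/82
Do: mirror[]
See: 101/82
Do: divby[x=-73]
See: -101/5986

Answer: acc=-101/82


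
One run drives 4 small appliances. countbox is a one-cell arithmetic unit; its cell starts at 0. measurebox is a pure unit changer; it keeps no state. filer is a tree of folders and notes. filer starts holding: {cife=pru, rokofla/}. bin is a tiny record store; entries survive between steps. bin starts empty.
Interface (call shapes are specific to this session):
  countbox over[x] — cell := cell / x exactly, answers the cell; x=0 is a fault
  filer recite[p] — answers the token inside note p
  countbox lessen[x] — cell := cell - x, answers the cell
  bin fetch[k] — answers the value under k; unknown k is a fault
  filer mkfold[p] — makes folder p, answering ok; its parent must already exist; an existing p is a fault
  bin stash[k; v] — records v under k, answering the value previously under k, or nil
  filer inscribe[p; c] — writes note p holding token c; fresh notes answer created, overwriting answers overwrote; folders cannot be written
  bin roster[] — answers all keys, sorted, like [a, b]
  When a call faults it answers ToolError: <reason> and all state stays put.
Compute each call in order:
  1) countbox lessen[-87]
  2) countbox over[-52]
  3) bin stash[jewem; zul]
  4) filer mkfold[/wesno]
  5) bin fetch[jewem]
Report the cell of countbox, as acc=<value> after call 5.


;; countbox lessen(x=-87) -> 87
;; countbox over(x=-52) -> -87/52
;; bin stash(k=jewem, v=zul) -> nil
;; filer mkfold(p=/wesno) -> ok
;; bin fetch(k=jewem) -> zul

Answer: acc=-87/52


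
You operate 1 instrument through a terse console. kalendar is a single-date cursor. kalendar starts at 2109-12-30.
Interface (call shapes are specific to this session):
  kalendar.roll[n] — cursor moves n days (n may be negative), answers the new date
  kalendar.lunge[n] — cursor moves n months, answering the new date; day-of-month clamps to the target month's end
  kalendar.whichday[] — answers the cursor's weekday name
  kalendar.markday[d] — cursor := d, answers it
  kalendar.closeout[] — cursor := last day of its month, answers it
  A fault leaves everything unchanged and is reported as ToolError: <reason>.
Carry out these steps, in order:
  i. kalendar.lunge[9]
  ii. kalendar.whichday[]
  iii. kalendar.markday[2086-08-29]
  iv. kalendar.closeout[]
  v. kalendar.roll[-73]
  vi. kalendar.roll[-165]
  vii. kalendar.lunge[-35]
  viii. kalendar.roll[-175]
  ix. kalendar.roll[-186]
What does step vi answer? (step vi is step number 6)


Answer: 2086-01-05

Derivation:
>> kalendar.lunge(n='9')
<< 2110-09-30
>> kalendar.whichday()
<< Tuesday
>> kalendar.markday(d='2086-08-29')
<< 2086-08-29
>> kalendar.closeout()
<< 2086-08-31
>> kalendar.roll(n='-73')
<< 2086-06-19
>> kalendar.roll(n='-165')
<< 2086-01-05
>> kalendar.lunge(n='-35')
<< 2083-02-05
>> kalendar.roll(n='-175')
<< 2082-08-14
>> kalendar.roll(n='-186')
<< 2082-02-09


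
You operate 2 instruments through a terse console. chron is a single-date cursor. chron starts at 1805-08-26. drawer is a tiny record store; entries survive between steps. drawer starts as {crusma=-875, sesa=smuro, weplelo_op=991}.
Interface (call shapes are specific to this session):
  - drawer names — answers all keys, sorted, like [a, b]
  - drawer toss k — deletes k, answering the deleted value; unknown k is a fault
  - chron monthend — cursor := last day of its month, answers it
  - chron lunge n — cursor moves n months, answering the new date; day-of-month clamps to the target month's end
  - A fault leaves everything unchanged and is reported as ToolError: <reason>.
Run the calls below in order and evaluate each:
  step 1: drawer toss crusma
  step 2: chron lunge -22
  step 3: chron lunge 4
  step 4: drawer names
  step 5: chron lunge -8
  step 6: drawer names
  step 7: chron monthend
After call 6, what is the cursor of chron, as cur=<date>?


Now I run drawer toss using k='crusma', and get -875.
Now I run chron lunge using n='-22', giving 1803-10-26.
I invoke chron lunge using n='4', and see 1804-02-26.
I invoke drawer names(), and get [sesa, weplelo_op].
Calling chron lunge using n='-8', and observe 1803-06-26.
Invoking drawer names(), — result: [sesa, weplelo_op].
I call chron monthend(), yielding 1803-06-30.

Answer: cur=1803-06-26


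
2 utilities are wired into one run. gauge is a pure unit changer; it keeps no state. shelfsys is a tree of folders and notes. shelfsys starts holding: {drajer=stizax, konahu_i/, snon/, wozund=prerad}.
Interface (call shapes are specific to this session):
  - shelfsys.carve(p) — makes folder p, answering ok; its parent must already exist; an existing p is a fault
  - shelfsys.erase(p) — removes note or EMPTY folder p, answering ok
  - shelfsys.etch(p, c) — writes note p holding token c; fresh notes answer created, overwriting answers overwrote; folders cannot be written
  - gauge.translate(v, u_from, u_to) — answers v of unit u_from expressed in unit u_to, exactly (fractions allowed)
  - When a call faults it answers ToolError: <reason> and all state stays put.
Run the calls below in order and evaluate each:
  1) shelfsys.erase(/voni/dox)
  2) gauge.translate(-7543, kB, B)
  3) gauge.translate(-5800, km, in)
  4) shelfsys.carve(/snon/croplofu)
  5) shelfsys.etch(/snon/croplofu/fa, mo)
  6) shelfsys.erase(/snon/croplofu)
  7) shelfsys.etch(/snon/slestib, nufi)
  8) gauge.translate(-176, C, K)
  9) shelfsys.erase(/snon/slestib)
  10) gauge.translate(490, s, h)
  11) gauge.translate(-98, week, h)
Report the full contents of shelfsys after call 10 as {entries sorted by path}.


Answer: {drajer=stizax, konahu_i/, snon/, snon/croplofu/, snon/croplofu/fa=mo, wozund=prerad}

Derivation:
I invoke erase with /voni/dox, and get ToolError: not found.
Using translate with -7543, kB, B, giving -7543000.
Then translate with -5800, km, in, giving -29000000000/127.
Now I run carve with /snon/croplofu, → ok.
I try etch with /snon/croplofu/fa, mo, yielding created.
Calling erase with /snon/croplofu, which returns ToolError: not empty.
I invoke etch with /snon/slestib, nufi, — result: created.
Then translate with -176, C, K, and get 1943/20.
Then erase with /snon/slestib: ok.
Using translate with 490, s, h, giving 49/360.
Now I run translate with -98, week, h: -16464.


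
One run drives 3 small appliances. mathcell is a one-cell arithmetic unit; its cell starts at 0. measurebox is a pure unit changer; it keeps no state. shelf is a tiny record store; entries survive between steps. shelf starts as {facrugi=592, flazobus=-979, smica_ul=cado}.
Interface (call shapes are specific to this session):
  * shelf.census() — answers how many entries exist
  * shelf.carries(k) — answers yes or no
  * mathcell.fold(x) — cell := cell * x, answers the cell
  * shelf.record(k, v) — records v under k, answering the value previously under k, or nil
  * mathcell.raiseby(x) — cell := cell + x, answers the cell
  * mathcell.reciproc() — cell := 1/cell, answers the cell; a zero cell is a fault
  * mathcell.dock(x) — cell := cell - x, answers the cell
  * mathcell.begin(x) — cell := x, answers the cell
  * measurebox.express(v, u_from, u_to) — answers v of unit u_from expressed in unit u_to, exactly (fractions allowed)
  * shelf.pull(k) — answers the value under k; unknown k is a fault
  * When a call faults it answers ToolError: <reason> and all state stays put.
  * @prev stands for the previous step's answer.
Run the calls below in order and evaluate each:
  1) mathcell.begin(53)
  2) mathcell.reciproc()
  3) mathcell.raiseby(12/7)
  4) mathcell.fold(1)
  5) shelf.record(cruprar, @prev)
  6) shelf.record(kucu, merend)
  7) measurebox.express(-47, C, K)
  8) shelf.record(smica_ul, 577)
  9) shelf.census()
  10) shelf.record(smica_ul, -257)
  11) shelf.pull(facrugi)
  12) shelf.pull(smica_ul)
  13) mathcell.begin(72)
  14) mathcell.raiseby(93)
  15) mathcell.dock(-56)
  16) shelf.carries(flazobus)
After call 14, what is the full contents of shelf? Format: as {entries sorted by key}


>>> mathcell.begin x→53
  53
>>> mathcell.reciproc
  1/53
>>> mathcell.raiseby x→12/7
  643/371
>>> mathcell.fold x→1
  643/371
>>> shelf.record k→cruprar v→@prev
  nil
>>> shelf.record k→kucu v→merend
  nil
>>> measurebox.express v→-47 u_from→C u_to→K
  4523/20
>>> shelf.record k→smica_ul v→577
  cado
>>> shelf.census
  5
>>> shelf.record k→smica_ul v→-257
  577
>>> shelf.pull k→facrugi
  592
>>> shelf.pull k→smica_ul
  -257
>>> mathcell.begin x→72
  72
>>> mathcell.raiseby x→93
  165
>>> mathcell.dock x→-56
  221
>>> shelf.carries k→flazobus
  yes

Answer: {cruprar=643/371, facrugi=592, flazobus=-979, kucu=merend, smica_ul=-257}


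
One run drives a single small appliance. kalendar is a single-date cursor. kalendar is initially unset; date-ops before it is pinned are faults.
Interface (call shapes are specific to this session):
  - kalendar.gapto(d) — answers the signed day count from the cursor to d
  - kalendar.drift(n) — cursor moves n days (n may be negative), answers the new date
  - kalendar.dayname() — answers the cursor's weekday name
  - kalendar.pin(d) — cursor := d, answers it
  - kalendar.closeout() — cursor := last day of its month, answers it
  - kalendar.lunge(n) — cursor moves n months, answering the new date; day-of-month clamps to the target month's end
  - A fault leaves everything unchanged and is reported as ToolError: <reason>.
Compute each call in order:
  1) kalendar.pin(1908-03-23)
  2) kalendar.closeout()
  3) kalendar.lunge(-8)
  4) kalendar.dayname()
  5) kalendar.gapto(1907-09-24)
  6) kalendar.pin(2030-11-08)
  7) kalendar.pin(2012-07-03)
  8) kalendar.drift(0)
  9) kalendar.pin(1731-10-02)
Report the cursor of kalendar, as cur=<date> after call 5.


;; pin(1908-03-23) => 1908-03-23
;; closeout() => 1908-03-31
;; lunge(-8) => 1907-07-31
;; dayname() => Wednesday
;; gapto(1907-09-24) => 55
;; pin(2030-11-08) => 2030-11-08
;; pin(2012-07-03) => 2012-07-03
;; drift(0) => 2012-07-03
;; pin(1731-10-02) => 1731-10-02

Answer: cur=1907-07-31


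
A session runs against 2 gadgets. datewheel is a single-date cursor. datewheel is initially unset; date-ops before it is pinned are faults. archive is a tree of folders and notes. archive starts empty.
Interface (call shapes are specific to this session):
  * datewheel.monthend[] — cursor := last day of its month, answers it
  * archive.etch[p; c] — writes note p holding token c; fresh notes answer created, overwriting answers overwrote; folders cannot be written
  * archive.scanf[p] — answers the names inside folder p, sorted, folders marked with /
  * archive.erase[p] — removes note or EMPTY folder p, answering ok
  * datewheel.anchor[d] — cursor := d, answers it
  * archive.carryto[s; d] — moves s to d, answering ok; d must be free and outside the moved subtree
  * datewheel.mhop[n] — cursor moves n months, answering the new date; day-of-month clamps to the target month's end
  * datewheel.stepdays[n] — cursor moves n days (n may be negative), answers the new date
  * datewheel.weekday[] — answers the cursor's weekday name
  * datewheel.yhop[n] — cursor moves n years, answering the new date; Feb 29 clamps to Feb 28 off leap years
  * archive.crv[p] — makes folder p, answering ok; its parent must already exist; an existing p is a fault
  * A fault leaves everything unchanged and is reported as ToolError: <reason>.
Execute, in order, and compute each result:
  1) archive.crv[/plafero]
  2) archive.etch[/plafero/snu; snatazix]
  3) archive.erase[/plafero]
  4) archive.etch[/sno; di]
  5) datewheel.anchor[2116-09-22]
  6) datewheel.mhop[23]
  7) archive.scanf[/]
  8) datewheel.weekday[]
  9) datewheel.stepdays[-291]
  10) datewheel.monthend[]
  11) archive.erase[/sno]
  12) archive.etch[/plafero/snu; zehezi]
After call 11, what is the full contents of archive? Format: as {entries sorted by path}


Calling archive.crv with p='/plafero', — result: ok.
I use archive.etch with p='/plafero/snu', c='snatazix', and get created.
Then archive.erase with p='/plafero', and see ToolError: not empty.
I call archive.etch with p='/sno', c='di', and observe created.
I invoke datewheel.anchor with d='2116-09-22', and see 2116-09-22.
I use datewheel.mhop with n='23': 2118-08-22.
Next I call archive.scanf with p='/', and get [plafero/, sno].
Next I call datewheel.weekday(), giving Monday.
Calling datewheel.stepdays with n='-291', and observe 2117-11-04.
Invoking datewheel.monthend, → 2117-11-30.
Calling archive.erase with p='/sno', → ok.
I call archive.etch with p='/plafero/snu', c='zehezi', → overwrote.

Answer: {plafero/, plafero/snu=snatazix}


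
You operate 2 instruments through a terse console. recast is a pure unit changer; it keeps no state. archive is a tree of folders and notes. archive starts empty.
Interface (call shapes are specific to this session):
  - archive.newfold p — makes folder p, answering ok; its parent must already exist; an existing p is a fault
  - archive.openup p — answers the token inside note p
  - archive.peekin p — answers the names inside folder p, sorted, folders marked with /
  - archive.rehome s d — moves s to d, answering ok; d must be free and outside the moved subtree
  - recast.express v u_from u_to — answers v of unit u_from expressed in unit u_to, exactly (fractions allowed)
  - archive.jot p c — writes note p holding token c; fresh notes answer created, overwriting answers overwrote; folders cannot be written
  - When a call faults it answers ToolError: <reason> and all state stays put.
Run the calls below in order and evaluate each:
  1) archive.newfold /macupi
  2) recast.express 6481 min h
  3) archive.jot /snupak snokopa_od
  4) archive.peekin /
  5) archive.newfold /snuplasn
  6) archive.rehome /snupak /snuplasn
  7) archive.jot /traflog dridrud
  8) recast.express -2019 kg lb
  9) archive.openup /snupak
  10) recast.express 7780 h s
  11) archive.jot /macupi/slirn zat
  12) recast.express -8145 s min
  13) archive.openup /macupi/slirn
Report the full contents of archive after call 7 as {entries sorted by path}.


> newfold p=/macupi
[out] ok
> express v=6481 u_from=min u_to=h
[out] 6481/60
> jot p=/snupak c=snokopa_od
[out] created
> peekin p=/
[out] [macupi/, snupak]
> newfold p=/snuplasn
[out] ok
> rehome s=/snupak d=/snuplasn
[out] ToolError: exists
> jot p=/traflog c=dridrud
[out] created
> express v=-2019 u_from=kg u_to=lb
[out] -201900000000/45359237
> openup p=/snupak
[out] snokopa_od
> express v=7780 u_from=h u_to=s
[out] 28008000
> jot p=/macupi/slirn c=zat
[out] created
> express v=-8145 u_from=s u_to=min
[out] -543/4
> openup p=/macupi/slirn
[out] zat

Answer: {macupi/, snupak=snokopa_od, snuplasn/, traflog=dridrud}


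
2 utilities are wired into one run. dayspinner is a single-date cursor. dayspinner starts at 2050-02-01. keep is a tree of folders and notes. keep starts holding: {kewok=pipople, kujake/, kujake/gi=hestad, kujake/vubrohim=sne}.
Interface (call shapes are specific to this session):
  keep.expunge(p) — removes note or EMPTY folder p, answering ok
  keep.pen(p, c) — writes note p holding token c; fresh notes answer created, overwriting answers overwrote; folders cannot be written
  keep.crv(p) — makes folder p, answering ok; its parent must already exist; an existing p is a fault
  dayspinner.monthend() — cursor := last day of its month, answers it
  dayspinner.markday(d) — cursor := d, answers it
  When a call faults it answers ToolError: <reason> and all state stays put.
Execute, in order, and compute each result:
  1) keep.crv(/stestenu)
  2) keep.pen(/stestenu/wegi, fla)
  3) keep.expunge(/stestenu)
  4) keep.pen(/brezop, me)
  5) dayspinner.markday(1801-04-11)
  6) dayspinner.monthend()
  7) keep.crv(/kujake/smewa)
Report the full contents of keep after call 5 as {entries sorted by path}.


% keep.crv /stestenu
:: ok
% keep.pen /stestenu/wegi fla
:: created
% keep.expunge /stestenu
:: ToolError: not empty
% keep.pen /brezop me
:: created
% dayspinner.markday 1801-04-11
:: 1801-04-11
% dayspinner.monthend
:: 1801-04-30
% keep.crv /kujake/smewa
:: ok

Answer: {brezop=me, kewok=pipople, kujake/, kujake/gi=hestad, kujake/vubrohim=sne, stestenu/, stestenu/wegi=fla}
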